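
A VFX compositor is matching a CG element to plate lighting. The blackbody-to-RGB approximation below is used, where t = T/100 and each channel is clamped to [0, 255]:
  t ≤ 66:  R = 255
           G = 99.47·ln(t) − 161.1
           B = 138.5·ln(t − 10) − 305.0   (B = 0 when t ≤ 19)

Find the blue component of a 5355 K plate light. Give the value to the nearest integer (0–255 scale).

218

t = 5355/100 = 53.55; the t ≤ 66 branch applies.
B = 138.5·ln(53.55 − 10) − 305.0 = 138.5·ln 43.55 − 305.0 = 138.5·3.7739 − 305.0 = 217.686.
Rounded: 218.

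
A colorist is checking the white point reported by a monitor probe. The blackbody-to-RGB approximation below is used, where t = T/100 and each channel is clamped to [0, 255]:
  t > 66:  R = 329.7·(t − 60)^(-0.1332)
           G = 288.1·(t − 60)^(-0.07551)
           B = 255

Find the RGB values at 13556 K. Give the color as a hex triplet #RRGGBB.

#B9D0FF

t = 13556/100 = 135.56; the t > 66 branch applies.
R = 329.7·(135.56 − 60)^(-0.1332) = 329.7·75.56^(-0.1332) = 329.7·0.56210 = 185.323.
G = 288.1·(135.56 − 60)^(-0.07551) = 288.1·75.56^(-0.07551) = 288.1·0.72139 = 207.832.
B = 255 by definition for t > 66.
Rounded: (185, 208, 255).
In hex: #B9D0FF.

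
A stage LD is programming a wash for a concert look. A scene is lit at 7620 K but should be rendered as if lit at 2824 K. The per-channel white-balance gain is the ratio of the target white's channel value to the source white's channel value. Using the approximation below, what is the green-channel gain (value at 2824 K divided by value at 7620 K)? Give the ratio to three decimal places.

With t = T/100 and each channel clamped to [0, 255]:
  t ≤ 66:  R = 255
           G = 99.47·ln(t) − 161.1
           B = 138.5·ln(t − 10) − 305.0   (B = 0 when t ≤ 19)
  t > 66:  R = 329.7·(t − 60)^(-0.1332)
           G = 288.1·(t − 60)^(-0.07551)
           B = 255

At 7620 K (t = 76.2):
  G = 288.1·(76.2 − 60)^(-0.07551) = 288.1·16.2^(-0.07551) = 288.1·0.81034 = 233.460.
At 2824 K (t = 28.24):
  G = 99.47·ln 28.24 − 161.1 = 99.47·3.3407 − 161.1 = 171.203.
Gain = 171.203 / 233.460 = 0.7333 → 0.733.

0.733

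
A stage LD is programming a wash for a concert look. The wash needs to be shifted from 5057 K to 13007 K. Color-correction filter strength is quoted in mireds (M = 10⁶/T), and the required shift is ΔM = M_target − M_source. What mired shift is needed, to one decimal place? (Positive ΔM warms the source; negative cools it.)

M_source = 10⁶/5057 = 197.746; M_target = 10⁶/13007 = 76.882.
ΔM = 76.882 − 197.746 = -120.864 → -120.9 mireds, a cooling shift.

-120.9 mireds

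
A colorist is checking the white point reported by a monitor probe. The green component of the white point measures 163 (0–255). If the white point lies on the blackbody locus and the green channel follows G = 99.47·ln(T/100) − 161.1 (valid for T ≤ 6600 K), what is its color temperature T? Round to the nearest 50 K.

2600 K

ln t = (163 + 161.1) / 99.47 = 3.2583.
t = e^3.2583 = 26.004.
T = 100·t = 2600 K → 2600 K to the nearest 50 K.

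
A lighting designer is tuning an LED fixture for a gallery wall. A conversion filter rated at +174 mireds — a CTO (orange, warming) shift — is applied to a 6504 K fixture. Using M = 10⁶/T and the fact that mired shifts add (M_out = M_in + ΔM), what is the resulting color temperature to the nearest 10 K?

M_in = 10⁶/6504 = 153.75 mireds.
M_out = 153.75 + (+174) = 327.75 mireds.
T_out = 10⁶/327.75 = 3051.1 K → 3050 K.

3050 K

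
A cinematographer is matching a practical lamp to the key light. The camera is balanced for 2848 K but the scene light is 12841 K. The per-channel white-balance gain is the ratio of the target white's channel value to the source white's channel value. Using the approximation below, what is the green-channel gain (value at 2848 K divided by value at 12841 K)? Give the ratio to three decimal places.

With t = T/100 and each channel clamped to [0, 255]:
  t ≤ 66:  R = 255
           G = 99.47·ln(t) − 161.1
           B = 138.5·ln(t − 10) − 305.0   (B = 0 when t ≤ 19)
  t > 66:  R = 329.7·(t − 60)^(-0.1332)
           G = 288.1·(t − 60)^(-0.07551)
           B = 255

0.822

At 12841 K (t = 128.41):
  G = 288.1·(128.41 − 60)^(-0.07551) = 288.1·68.41^(-0.07551) = 288.1·0.72683 = 209.398.
At 2848 K (t = 28.48):
  G = 99.47·ln 28.48 − 161.1 = 99.47·3.3492 − 161.1 = 172.045.
Gain = 172.045 / 209.398 = 0.8216 → 0.822.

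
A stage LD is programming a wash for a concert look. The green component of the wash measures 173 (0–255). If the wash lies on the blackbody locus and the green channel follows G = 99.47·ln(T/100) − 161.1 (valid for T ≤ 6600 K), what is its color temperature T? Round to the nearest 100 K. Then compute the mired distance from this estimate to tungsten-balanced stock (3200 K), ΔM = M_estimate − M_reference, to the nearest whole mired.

+32 mireds

ln t = (173 + 161.1) / 99.47 = 3.3588.
t = e^3.3588 = 28.755.
T = 100·t = 2875 K → 2900 K to the nearest 100 K.
M_estimate = 10⁶/2900 = 344.83; M_reference = 10⁶/3200 = 312.50.
ΔM = 344.83 − 312.50 = 32.33 → +32 mireds.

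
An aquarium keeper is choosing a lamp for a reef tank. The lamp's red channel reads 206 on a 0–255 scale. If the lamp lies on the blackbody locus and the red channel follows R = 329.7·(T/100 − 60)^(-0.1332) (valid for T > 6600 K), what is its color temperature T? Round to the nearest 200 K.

(t − 60)^(-0.1332) = 206/329.7 = 0.62481.
t − 60 = 0.62481^(1/-0.1332) = 0.62481^(-7.508) = 34.152, so t = 94.152.
T = 100·t = 9415 K → 9400 K to the nearest 200 K.

9400 K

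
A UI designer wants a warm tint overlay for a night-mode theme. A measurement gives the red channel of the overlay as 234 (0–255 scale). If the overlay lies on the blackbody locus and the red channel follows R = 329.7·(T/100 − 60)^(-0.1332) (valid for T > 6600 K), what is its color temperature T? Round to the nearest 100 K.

(t − 60)^(-0.1332) = 234/329.7 = 0.70974.
t − 60 = 0.70974^(1/-0.1332) = 0.70974^(-7.508) = 13.119, so t = 73.119.
T = 100·t = 7312 K → 7300 K to the nearest 100 K.

7300 K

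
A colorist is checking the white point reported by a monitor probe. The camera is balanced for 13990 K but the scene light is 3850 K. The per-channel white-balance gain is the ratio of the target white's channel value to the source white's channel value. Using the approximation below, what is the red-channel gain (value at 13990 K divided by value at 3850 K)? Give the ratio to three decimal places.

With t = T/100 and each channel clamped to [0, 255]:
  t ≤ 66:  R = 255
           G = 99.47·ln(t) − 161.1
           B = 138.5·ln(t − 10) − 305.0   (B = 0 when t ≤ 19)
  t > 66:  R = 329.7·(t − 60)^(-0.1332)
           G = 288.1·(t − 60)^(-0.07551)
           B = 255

0.721

At 3850 K (t = 38.5):
  R = 255 by definition for t ≤ 66.
At 13990 K (t = 139.9):
  R = 329.7·(139.9 − 60)^(-0.1332) = 329.7·79.9^(-0.1332) = 329.7·0.55793 = 183.950.
Gain = 183.950 / 255.000 = 0.7214 → 0.721.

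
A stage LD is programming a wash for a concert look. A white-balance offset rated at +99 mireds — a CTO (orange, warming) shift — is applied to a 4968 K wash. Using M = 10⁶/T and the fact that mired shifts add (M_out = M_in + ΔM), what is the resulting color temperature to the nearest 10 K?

M_in = 10⁶/4968 = 201.29 mireds.
M_out = 201.29 + (+99) = 300.29 mireds.
T_out = 10⁶/300.29 = 3330.1 K → 3330 K.

3330 K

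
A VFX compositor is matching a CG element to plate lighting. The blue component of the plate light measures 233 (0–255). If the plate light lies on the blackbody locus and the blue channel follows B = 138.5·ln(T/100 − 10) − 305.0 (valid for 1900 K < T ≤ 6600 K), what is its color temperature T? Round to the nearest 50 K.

5850 K

ln(t − 10) = (233 + 305.0) / 138.5 = 3.8845.
t − 10 = e^3.8845 = 48.641, so t = 58.641.
T = 100·t = 5864 K → 5850 K to the nearest 50 K.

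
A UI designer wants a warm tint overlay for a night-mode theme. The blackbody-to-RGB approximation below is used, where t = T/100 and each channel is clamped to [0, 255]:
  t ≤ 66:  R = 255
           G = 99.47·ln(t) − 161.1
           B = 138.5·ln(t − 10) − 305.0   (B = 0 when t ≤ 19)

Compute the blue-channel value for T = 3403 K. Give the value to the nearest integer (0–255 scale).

135

t = 3403/100 = 34.03; the t ≤ 66 branch applies.
B = 138.5·ln(34.03 − 10) − 305.0 = 138.5·ln 24.03 − 305.0 = 138.5·3.1793 − 305.0 = 135.333.
Rounded: 135.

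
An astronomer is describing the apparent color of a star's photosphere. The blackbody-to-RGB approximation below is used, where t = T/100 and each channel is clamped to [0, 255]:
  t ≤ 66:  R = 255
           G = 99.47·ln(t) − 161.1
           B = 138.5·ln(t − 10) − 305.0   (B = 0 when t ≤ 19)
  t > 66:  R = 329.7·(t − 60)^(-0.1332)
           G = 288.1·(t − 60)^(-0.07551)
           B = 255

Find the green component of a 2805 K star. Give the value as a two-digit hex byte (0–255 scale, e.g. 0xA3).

t = 2805/100 = 28.05; the t ≤ 66 branch applies.
G = 99.47·ln 28.05 − 161.1 = 99.47·3.3340 − 161.1 = 170.532.
Rounded: 171; in hex, 0xAB.

0xAB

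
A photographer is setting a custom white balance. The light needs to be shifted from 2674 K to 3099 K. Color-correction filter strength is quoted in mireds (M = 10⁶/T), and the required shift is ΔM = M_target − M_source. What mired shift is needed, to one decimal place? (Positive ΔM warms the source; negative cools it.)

-51.3 mireds

M_source = 10⁶/2674 = 373.972; M_target = 10⁶/3099 = 322.685.
ΔM = 322.685 − 373.972 = -51.287 → -51.3 mireds, a cooling shift.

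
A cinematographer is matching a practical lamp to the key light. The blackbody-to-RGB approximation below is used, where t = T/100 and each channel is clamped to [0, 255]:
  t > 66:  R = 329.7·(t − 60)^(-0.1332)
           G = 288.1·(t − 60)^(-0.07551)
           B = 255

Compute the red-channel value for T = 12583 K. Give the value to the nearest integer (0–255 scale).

189

t = 12583/100 = 125.83; the t > 66 branch applies.
R = 329.7·(125.83 − 60)^(-0.1332) = 329.7·65.83^(-0.1332) = 329.7·0.57251 = 188.758.
Rounded: 189.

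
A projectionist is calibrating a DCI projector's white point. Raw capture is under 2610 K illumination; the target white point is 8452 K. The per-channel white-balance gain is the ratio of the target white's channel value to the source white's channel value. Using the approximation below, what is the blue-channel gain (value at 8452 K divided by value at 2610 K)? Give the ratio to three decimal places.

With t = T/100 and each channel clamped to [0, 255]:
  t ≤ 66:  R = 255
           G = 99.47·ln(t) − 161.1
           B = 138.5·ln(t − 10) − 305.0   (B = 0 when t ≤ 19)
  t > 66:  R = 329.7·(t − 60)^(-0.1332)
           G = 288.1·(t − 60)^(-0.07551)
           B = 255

3.193

At 2610 K (t = 26.1):
  B = 138.5·ln(26.1 − 10) − 305.0 = 138.5·ln 16.1 − 305.0 = 138.5·2.7788 − 305.0 = 79.866.
At 8452 K (t = 84.52):
  B = 255 by definition for t > 66.
Gain = 255.000 / 79.866 = 3.1928 → 3.193.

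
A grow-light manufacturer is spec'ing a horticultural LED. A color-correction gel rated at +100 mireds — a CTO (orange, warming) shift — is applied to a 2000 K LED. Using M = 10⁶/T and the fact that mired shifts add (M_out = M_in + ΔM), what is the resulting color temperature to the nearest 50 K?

M_in = 10⁶/2000 = 500.00 mireds.
M_out = 500.00 + (+100) = 600.00 mireds.
T_out = 10⁶/600.00 = 1666.7 K → 1650 K.

1650 K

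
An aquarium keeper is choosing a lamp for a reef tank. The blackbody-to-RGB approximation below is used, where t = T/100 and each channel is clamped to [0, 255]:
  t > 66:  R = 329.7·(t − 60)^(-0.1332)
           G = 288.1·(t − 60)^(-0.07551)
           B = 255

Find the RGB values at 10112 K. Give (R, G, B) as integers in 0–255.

(201, 218, 255)

t = 10112/100 = 101.12; the t > 66 branch applies.
R = 329.7·(101.12 − 60)^(-0.1332) = 329.7·41.12^(-0.1332) = 329.7·0.60955 = 200.968.
G = 288.1·(101.12 − 60)^(-0.07551) = 288.1·41.12^(-0.07551) = 288.1·0.75531 = 217.604.
B = 255 by definition for t > 66.
Rounded: (201, 218, 255).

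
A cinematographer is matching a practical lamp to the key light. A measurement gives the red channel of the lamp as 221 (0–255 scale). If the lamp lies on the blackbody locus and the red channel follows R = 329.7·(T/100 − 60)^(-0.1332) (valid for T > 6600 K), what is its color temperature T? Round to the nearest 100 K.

(t − 60)^(-0.1332) = 221/329.7 = 0.67031.
t − 60 = 0.67031^(1/-0.1332) = 0.67031^(-7.508) = 20.149, so t = 80.149.
T = 100·t = 8015 K → 8000 K to the nearest 100 K.

8000 K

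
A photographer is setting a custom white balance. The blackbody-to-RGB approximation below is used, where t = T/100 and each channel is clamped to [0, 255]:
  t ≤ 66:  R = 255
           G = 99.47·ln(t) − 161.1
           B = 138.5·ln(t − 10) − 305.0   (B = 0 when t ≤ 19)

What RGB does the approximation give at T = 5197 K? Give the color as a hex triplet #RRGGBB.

t = 5197/100 = 51.97; the t ≤ 66 branch applies.
R = 255 by definition for t ≤ 66.
G = 99.47·ln 51.97 − 161.1 = 99.47·3.9507 − 161.1 = 231.873.
B = 138.5·ln(51.97 − 10) − 305.0 = 138.5·ln 41.97 − 305.0 = 138.5·3.7370 − 305.0 = 212.568.
Rounded: (255, 232, 213).
In hex: #FFE8D5.

#FFE8D5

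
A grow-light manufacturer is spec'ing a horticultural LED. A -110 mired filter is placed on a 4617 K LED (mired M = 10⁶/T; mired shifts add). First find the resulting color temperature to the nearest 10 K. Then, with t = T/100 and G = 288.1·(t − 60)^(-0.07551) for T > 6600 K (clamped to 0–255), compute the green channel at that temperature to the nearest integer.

221

M_in = 10⁶/4617 = 216.59; M_out = 216.59 + (-110) = 106.59.
T_out = 10⁶/106.59 = 9381.7 K → 9380 K; t = 93.8.
G = 288.1·(93.8 − 60)^(-0.07551) = 288.1·33.8^(-0.07551) = 288.1·0.76657 = 220.849.
Rounded: 221.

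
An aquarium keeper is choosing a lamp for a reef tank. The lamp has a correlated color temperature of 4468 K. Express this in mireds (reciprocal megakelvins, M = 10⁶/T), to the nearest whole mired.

M = 10⁶ / 4468 = 223.814 → 224 mireds.

224 mireds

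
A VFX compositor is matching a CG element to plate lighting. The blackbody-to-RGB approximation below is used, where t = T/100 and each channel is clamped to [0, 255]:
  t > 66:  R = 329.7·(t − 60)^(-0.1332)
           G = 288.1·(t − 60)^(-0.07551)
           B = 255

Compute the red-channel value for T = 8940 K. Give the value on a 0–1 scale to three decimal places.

0.824

t = 8940/100 = 89.4; the t > 66 branch applies.
R = 329.7·(89.4 − 60)^(-0.1332) = 329.7·29.4^(-0.1332) = 329.7·0.63741 = 210.153.
On a 0–1 scale: 210.153/255 = 0.8241 → 0.824.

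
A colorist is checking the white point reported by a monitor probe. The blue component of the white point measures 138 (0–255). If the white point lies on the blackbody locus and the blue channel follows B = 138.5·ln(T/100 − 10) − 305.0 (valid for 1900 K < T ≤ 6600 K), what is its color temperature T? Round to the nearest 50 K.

ln(t − 10) = (138 + 305.0) / 138.5 = 3.1986.
t − 10 = e^3.1986 = 24.497, so t = 34.497.
T = 100·t = 3450 K → 3450 K to the nearest 50 K.

3450 K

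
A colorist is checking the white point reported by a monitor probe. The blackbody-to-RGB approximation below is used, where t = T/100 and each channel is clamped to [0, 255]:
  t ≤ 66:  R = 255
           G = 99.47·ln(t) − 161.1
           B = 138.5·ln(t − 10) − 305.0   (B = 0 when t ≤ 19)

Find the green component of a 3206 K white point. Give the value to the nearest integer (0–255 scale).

184

t = 3206/100 = 32.06; the t ≤ 66 branch applies.
G = 99.47·ln 32.06 − 161.1 = 99.47·3.4676 − 161.1 = 183.823.
Rounded: 184.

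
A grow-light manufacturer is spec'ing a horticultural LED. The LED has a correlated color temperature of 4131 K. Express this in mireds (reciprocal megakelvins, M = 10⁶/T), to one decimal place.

242.1 mireds

M = 10⁶ / 4131 = 242.072 → 242.1 mireds.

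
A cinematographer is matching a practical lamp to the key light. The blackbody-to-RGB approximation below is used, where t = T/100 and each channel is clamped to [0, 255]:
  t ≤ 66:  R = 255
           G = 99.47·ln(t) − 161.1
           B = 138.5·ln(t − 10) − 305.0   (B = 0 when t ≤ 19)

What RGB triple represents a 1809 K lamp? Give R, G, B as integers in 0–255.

t = 1809/100 = 18.09; the t ≤ 66 branch applies.
R = 255 by definition for t ≤ 66.
G = 99.47·ln 18.09 − 161.1 = 99.47·2.8954 − 161.1 = 126.901.
t = 18.09 ≤ 19, so B = 0.
Rounded: (255, 127, 0).

R=255, G=127, B=0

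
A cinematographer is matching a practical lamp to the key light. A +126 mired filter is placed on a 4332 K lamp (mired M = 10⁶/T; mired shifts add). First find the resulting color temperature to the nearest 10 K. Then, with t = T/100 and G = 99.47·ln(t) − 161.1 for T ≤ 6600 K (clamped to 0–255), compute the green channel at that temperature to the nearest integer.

170

M_in = 10⁶/4332 = 230.84; M_out = 230.84 + (+126) = 356.84.
T_out = 10⁶/356.84 = 2802.4 K → 2800 K; t = 28.
G = 99.47·ln 28 − 161.1 = 99.47·3.3322 − 161.1 = 170.354.
Rounded: 170.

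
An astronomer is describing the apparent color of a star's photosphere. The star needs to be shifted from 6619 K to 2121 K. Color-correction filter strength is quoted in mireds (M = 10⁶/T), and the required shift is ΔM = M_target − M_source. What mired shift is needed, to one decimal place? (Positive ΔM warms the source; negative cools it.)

M_source = 10⁶/6619 = 151.080; M_target = 10⁶/2121 = 471.476.
ΔM = 471.476 − 151.080 = 320.395 → +320.4 mireds, a warming shift.

+320.4 mireds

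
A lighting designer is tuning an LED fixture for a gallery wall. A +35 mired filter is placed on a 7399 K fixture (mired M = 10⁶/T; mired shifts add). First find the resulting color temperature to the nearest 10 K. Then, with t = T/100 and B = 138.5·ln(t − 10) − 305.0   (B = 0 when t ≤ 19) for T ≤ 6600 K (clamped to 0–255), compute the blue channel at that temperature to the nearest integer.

233

M_in = 10⁶/7399 = 135.15; M_out = 135.15 + (+35) = 170.15.
T_out = 10⁶/170.15 = 5877.0 K → 5880 K; t = 58.8.
B = 138.5·ln(58.8 − 10) − 305.0 = 138.5·ln 48.8 − 305.0 = 138.5·3.8877 − 305.0 = 233.451.
Rounded: 233.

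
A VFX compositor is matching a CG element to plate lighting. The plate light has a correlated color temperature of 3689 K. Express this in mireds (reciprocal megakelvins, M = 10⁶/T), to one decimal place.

271.1 mireds

M = 10⁶ / 3689 = 271.076 → 271.1 mireds.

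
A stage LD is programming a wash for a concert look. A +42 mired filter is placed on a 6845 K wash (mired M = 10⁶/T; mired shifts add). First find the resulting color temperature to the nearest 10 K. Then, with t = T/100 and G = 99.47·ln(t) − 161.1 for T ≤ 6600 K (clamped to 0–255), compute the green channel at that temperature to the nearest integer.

M_in = 10⁶/6845 = 146.09; M_out = 146.09 + (+42) = 188.09.
T_out = 10⁶/188.09 = 5316.5 K → 5320 K; t = 53.2.
G = 99.47·ln 53.2 − 161.1 = 99.47·3.9741 − 161.1 = 234.200.
Rounded: 234.

234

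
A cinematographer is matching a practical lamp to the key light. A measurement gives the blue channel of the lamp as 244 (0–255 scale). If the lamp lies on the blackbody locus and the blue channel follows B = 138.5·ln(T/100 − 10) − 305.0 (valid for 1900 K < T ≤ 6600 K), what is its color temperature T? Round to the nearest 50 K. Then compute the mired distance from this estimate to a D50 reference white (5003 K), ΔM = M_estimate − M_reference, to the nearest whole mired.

-40 mireds

ln(t − 10) = (244 + 305.0) / 138.5 = 3.9639.
t − 10 = e^3.9639 = 52.662, so t = 62.662.
T = 100·t = 6266 K → 6250 K to the nearest 50 K.
M_estimate = 10⁶/6250 = 160.00; M_reference = 10⁶/5003 = 199.88.
ΔM = 160.00 − 199.88 = -39.88 → -40 mireds.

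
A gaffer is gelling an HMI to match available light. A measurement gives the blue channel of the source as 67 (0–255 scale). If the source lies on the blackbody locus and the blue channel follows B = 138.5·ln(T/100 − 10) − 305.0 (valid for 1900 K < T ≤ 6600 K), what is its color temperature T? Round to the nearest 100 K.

ln(t − 10) = (67 + 305.0) / 138.5 = 2.6859.
t − 10 = e^2.6859 = 14.672, so t = 24.672.
T = 100·t = 2467 K → 2500 K to the nearest 100 K.

2500 K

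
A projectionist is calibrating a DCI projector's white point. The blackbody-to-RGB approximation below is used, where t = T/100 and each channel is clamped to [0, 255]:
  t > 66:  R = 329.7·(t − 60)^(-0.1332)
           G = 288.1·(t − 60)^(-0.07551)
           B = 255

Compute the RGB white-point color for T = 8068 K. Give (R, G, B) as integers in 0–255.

(220, 229, 255)

t = 8068/100 = 80.68; the t > 66 branch applies.
R = 329.7·(80.68 − 60)^(-0.1332) = 329.7·20.68^(-0.1332) = 329.7·0.66799 = 220.236.
G = 288.1·(80.68 − 60)^(-0.07551) = 288.1·20.68^(-0.07551) = 288.1·0.79554 = 229.195.
B = 255 by definition for t > 66.
Rounded: (220, 229, 255).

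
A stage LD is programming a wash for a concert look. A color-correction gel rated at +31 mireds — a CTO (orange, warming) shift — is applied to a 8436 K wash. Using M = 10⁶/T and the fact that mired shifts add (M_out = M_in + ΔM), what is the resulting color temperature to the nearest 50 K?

M_in = 10⁶/8436 = 118.54 mireds.
M_out = 118.54 + (+31) = 149.54 mireds.
T_out = 10⁶/149.54 = 6687.2 K → 6700 K.

6700 K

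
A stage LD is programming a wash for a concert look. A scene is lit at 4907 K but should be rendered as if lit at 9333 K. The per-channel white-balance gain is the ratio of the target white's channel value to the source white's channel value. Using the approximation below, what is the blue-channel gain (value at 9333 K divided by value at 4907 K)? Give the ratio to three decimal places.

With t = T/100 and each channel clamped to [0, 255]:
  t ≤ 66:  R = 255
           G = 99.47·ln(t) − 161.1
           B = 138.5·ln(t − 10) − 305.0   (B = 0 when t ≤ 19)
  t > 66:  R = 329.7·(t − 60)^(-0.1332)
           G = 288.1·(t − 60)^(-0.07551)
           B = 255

1.258

At 4907 K (t = 49.07):
  B = 138.5·ln(49.07 − 10) − 305.0 = 138.5·ln 39.07 − 305.0 = 138.5·3.6654 − 305.0 = 202.652.
At 9333 K (t = 93.33):
  B = 255 by definition for t > 66.
Gain = 255.000 / 202.652 = 1.2583 → 1.258.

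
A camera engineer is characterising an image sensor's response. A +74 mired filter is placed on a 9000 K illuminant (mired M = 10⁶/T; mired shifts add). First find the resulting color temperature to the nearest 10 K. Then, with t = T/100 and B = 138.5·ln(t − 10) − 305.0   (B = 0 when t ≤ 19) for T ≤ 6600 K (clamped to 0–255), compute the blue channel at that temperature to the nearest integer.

219

M_in = 10⁶/9000 = 111.11; M_out = 111.11 + (+74) = 185.11.
T_out = 10⁶/185.11 = 5402.2 K → 5400 K; t = 54.
B = 138.5·ln(54 − 10) − 305.0 = 138.5·ln 44 − 305.0 = 138.5·3.7842 − 305.0 = 219.110.
Rounded: 219.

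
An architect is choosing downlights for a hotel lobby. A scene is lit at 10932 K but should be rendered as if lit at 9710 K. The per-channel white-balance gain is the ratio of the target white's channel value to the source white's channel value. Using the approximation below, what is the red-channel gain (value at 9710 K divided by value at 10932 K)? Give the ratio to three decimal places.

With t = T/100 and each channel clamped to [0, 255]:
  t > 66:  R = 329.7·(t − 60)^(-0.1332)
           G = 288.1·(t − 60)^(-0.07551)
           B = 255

1.039

At 10932 K (t = 109.32):
  R = 329.7·(109.32 − 60)^(-0.1332) = 329.7·49.32^(-0.1332) = 329.7·0.59496 = 196.159.
At 9710 K (t = 97.1):
  R = 329.7·(97.1 − 60)^(-0.1332) = 329.7·37.1^(-0.1332) = 329.7·0.61796 = 203.741.
Gain = 203.741 / 196.159 = 1.0387 → 1.039.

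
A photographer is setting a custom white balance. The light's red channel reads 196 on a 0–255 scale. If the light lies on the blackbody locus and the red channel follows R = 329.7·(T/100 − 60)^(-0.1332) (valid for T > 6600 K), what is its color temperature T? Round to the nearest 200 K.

11000 K

(t − 60)^(-0.1332) = 196/329.7 = 0.59448.
t − 60 = 0.59448^(1/-0.1332) = 0.59448^(-7.508) = 49.621, so t = 109.621.
T = 100·t = 10962 K → 11000 K to the nearest 200 K.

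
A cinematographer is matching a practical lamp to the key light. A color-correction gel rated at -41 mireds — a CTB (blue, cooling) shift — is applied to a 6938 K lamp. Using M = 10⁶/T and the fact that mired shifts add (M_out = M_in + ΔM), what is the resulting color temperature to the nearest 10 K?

9700 K

M_in = 10⁶/6938 = 144.13 mireds.
M_out = 144.13 + (-41) = 103.13 mireds.
T_out = 10⁶/103.13 = 9696.1 K → 9700 K.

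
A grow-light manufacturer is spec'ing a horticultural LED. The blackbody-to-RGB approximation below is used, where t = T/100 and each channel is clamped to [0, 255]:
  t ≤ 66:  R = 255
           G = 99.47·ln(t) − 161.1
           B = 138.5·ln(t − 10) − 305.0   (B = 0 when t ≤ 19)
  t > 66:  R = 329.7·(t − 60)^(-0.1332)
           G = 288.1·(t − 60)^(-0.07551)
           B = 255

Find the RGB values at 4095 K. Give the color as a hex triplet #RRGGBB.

t = 4095/100 = 40.95; the t ≤ 66 branch applies.
R = 255 by definition for t ≤ 66.
G = 99.47·ln 40.95 − 161.1 = 99.47·3.7124 − 161.1 = 208.168.
B = 138.5·ln(40.95 − 10) − 305.0 = 138.5·ln 30.95 − 305.0 = 138.5·3.4324 − 305.0 = 170.384.
Rounded: (255, 208, 170).
In hex: #FFD0AA.

#FFD0AA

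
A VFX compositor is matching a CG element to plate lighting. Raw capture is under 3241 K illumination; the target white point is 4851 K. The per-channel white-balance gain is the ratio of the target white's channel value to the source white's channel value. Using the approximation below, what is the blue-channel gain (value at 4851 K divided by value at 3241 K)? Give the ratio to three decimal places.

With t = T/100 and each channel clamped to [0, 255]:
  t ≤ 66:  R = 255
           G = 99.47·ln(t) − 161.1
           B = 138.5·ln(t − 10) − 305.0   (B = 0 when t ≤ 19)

1.597

At 3241 K (t = 32.41):
  B = 138.5·ln(32.41 − 10) − 305.0 = 138.5·ln 22.41 − 305.0 = 138.5·3.1095 − 305.0 = 125.667.
At 4851 K (t = 48.51):
  B = 138.5·ln(48.51 − 10) − 305.0 = 138.5·ln 38.51 − 305.0 = 138.5·3.6509 − 305.0 = 200.652.
Gain = 200.652 / 125.667 = 1.5967 → 1.597.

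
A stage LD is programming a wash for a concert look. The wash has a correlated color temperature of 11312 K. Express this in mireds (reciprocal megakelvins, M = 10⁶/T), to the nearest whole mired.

M = 10⁶ / 11312 = 88.402 → 88 mireds.

88 mireds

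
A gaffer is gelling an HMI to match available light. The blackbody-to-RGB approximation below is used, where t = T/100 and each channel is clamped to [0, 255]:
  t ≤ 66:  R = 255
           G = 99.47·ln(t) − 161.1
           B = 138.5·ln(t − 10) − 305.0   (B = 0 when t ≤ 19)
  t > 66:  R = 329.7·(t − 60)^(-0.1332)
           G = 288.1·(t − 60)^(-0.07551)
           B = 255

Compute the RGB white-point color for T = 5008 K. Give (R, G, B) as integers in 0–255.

(255, 228, 206)

t = 5008/100 = 50.08; the t ≤ 66 branch applies.
R = 255 by definition for t ≤ 66.
G = 99.47·ln 50.08 − 161.1 = 99.47·3.9136 − 161.1 = 228.188.
B = 138.5·ln(50.08 − 10) − 305.0 = 138.5·ln 40.08 − 305.0 = 138.5·3.6909 − 305.0 = 206.187.
Rounded: (255, 228, 206).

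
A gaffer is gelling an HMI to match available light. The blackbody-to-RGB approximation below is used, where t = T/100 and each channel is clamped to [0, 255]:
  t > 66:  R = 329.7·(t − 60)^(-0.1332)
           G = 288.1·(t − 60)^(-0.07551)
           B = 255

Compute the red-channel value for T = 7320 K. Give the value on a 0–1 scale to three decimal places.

t = 7320/100 = 73.2; the t > 66 branch applies.
R = 329.7·(73.2 − 60)^(-0.1332) = 329.7·13.2^(-0.1332) = 329.7·0.70915 = 233.808.
On a 0–1 scale: 233.808/255 = 0.9169 → 0.917.

0.917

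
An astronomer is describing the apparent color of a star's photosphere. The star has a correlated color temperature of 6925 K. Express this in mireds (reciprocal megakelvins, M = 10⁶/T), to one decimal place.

M = 10⁶ / 6925 = 144.404 → 144.4 mireds.

144.4 mireds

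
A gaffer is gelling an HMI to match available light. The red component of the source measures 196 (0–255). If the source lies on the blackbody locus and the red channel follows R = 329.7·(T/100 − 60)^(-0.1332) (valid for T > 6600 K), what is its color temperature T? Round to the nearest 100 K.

11000 K

(t − 60)^(-0.1332) = 196/329.7 = 0.59448.
t − 60 = 0.59448^(1/-0.1332) = 0.59448^(-7.508) = 49.621, so t = 109.621.
T = 100·t = 10962 K → 11000 K to the nearest 100 K.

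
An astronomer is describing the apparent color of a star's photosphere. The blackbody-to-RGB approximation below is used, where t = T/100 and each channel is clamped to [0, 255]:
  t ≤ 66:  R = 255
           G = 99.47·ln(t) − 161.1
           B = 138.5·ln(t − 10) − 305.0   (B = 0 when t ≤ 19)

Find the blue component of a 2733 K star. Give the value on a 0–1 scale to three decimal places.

t = 2733/100 = 27.33; the t ≤ 66 branch applies.
B = 138.5·ln(27.33 − 10) − 305.0 = 138.5·ln 17.33 − 305.0 = 138.5·2.8524 − 305.0 = 90.063.
On a 0–1 scale: 90.063/255 = 0.3532 → 0.353.

0.353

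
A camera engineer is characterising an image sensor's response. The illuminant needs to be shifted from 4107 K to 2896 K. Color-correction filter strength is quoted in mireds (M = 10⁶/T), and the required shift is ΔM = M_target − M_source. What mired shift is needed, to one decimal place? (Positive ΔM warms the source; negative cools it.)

+101.8 mireds

M_source = 10⁶/4107 = 243.487; M_target = 10⁶/2896 = 345.304.
ΔM = 345.304 − 243.487 = 101.817 → +101.8 mireds, a warming shift.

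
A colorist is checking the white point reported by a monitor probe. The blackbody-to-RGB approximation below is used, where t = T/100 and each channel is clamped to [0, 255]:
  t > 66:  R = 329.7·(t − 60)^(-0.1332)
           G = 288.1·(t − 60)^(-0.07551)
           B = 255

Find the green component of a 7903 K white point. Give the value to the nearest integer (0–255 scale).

231

t = 7903/100 = 79.03; the t > 66 branch applies.
G = 288.1·(79.03 − 60)^(-0.07551) = 288.1·19.03^(-0.07551) = 288.1·0.80055 = 230.639.
Rounded: 231.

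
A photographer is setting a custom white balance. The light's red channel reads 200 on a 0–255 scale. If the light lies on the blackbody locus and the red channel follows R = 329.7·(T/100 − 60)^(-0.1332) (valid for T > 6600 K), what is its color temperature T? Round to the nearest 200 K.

(t − 60)^(-0.1332) = 200/329.7 = 0.60661.
t − 60 = 0.60661^(1/-0.1332) = 0.60661^(-7.508) = 42.638, so t = 102.638.
T = 100·t = 10264 K → 10200 K to the nearest 200 K.

10200 K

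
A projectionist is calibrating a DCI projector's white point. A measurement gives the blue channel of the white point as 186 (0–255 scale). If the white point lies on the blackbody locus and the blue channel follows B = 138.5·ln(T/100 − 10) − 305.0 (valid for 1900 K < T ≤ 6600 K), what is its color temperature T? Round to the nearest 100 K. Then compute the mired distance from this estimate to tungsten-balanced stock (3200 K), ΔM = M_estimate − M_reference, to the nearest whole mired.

ln(t − 10) = (186 + 305.0) / 138.5 = 3.5451.
t − 10 = e^3.5451 = 34.644, so t = 44.644.
T = 100·t = 4464 K → 4500 K to the nearest 100 K.
M_estimate = 10⁶/4500 = 222.22; M_reference = 10⁶/3200 = 312.50.
ΔM = 222.22 − 312.50 = -90.28 → -90 mireds.

-90 mireds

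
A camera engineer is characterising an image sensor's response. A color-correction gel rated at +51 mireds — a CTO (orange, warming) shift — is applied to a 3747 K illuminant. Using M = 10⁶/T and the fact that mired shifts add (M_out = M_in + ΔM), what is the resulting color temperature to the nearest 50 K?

3150 K

M_in = 10⁶/3747 = 266.88 mireds.
M_out = 266.88 + (+51) = 317.88 mireds.
T_out = 10⁶/317.88 = 3145.8 K → 3150 K.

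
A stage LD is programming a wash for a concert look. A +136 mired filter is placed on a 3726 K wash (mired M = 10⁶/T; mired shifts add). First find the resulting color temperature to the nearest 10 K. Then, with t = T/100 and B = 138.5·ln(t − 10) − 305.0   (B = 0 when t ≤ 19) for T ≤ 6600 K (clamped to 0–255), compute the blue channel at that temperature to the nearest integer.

M_in = 10⁶/3726 = 268.38; M_out = 268.38 + (+136) = 404.38.
T_out = 10⁶/404.38 = 2472.9 K → 2470 K; t = 24.7.
B = 138.5·ln(24.7 − 10) − 305.0 = 138.5·ln 14.7 − 305.0 = 138.5·2.6878 − 305.0 = 67.267.
Rounded: 67.

67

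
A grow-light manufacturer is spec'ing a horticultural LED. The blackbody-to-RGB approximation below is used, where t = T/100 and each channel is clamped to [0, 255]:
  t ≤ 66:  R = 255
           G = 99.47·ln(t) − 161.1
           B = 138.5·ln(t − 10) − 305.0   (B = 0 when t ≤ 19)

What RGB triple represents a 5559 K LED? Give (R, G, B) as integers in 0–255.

(255, 239, 224)

t = 5559/100 = 55.59; the t ≤ 66 branch applies.
R = 255 by definition for t ≤ 66.
G = 99.47·ln 55.59 − 161.1 = 99.47·4.0180 − 161.1 = 238.571.
B = 138.5·ln(55.59 − 10) − 305.0 = 138.5·ln 45.59 − 305.0 = 138.5·3.8197 − 305.0 = 224.027.
Rounded: (255, 239, 224).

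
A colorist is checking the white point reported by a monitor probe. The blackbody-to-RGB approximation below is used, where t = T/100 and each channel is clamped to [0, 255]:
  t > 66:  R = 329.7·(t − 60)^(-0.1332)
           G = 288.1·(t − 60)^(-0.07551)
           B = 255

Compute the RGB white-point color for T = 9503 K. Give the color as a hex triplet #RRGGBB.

t = 9503/100 = 95.03; the t > 66 branch applies.
R = 329.7·(95.03 − 60)^(-0.1332) = 329.7·35.03^(-0.1332) = 329.7·0.62270 = 205.305.
G = 288.1·(95.03 − 60)^(-0.07551) = 288.1·35.03^(-0.07551) = 288.1·0.76450 = 220.253.
B = 255 by definition for t > 66.
Rounded: (205, 220, 255).
In hex: #CDDCFF.

#CDDCFF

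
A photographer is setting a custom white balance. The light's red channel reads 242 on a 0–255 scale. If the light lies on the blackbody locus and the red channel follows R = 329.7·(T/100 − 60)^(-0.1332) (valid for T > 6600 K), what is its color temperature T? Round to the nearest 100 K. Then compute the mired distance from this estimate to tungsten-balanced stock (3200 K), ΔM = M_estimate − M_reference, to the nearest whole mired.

-170 mireds

(t − 60)^(-0.1332) = 242/329.7 = 0.73400.
t − 60 = 0.73400^(1/-0.1332) = 0.73400^(-7.508) = 10.193, so t = 70.193.
T = 100·t = 7019 K → 7000 K to the nearest 100 K.
M_estimate = 10⁶/7000 = 142.86; M_reference = 10⁶/3200 = 312.50.
ΔM = 142.86 − 312.50 = -169.64 → -170 mireds.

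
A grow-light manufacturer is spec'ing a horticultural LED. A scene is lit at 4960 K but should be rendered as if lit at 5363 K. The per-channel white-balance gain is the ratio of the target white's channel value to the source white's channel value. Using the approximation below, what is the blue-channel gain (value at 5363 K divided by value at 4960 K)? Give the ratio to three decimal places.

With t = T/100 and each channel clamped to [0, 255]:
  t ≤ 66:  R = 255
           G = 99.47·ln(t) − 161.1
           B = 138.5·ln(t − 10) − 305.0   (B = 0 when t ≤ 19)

1.066

At 4960 K (t = 49.6):
  B = 138.5·ln(49.6 − 10) − 305.0 = 138.5·ln 39.6 − 305.0 = 138.5·3.6788 − 305.0 = 204.518.
At 5363 K (t = 53.63):
  B = 138.5·ln(53.63 − 10) − 305.0 = 138.5·ln 43.63 − 305.0 = 138.5·3.7757 − 305.0 = 217.941.
Gain = 217.941 / 204.518 = 1.0656 → 1.066.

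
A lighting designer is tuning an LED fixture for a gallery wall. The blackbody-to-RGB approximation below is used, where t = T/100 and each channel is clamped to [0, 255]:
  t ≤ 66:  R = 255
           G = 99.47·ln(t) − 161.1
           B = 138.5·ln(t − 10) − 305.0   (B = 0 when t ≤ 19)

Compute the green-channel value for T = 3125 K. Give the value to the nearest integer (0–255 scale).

t = 3125/100 = 31.25; the t ≤ 66 branch applies.
G = 99.47·ln 31.25 − 161.1 = 99.47·3.4420 − 161.1 = 181.278.
Rounded: 181.

181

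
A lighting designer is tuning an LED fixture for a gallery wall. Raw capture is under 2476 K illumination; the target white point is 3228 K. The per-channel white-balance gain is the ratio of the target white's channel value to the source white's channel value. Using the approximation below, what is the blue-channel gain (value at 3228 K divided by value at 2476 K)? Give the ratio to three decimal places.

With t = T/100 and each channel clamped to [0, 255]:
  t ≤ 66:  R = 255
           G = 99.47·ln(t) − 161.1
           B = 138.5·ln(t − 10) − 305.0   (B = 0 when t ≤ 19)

At 2476 K (t = 24.76):
  B = 138.5·ln(24.76 − 10) − 305.0 = 138.5·ln 14.76 − 305.0 = 138.5·2.6919 − 305.0 = 67.831.
At 3228 K (t = 32.28):
  B = 138.5·ln(32.28 − 10) − 305.0 = 138.5·ln 22.28 − 305.0 = 138.5·3.1037 − 305.0 = 124.861.
Gain = 124.861 / 67.831 = 1.8408 → 1.841.

1.841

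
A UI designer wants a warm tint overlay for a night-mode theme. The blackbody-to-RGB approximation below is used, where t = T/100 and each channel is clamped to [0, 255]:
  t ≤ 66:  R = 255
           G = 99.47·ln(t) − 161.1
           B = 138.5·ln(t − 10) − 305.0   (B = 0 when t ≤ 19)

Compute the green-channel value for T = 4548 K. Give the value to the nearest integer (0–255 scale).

t = 4548/100 = 45.48; the t ≤ 66 branch applies.
G = 99.47·ln 45.48 − 161.1 = 99.47·3.8173 − 161.1 = 218.604.
Rounded: 219.

219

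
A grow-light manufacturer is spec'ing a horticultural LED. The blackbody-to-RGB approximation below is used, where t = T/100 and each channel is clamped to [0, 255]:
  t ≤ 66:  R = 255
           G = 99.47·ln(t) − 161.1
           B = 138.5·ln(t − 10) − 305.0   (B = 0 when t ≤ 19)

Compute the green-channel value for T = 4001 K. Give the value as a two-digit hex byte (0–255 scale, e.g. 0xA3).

0xCE

t = 4001/100 = 40.01; the t ≤ 66 branch applies.
G = 99.47·ln 40.01 − 161.1 = 99.47·3.6891 − 161.1 = 205.858.
Rounded: 206; in hex, 0xCE.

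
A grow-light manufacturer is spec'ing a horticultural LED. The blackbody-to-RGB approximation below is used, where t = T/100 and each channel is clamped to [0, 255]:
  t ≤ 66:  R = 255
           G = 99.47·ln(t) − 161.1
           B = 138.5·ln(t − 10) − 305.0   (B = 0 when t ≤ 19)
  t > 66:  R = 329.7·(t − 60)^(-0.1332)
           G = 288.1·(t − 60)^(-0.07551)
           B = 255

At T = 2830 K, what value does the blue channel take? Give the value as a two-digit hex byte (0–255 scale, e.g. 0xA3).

0x62

t = 2830/100 = 28.3; the t ≤ 66 branch applies.
B = 138.5·ln(28.3 − 10) − 305.0 = 138.5·ln 18.3 − 305.0 = 138.5·2.9069 − 305.0 = 97.606.
Rounded: 98; in hex, 0x62.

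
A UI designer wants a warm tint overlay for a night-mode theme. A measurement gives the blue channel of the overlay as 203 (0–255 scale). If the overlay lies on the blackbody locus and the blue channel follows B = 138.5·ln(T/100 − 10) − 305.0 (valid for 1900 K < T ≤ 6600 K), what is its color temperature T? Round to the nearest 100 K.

ln(t − 10) = (203 + 305.0) / 138.5 = 3.6679.
t − 10 = e^3.6679 = 39.168, so t = 49.168.
T = 100·t = 4917 K → 4900 K to the nearest 100 K.

4900 K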